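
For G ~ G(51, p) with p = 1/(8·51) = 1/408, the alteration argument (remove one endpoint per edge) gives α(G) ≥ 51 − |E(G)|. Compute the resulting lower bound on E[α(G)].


E[|E(G)|] = C(51, 2)·p = 1275 · (1/408) = 25/8.
E[α(G)] ≥ n − E[|E(G)|] = 51 − 25/8 = 383/8.
Numerically: ≈ 47.87500.
(This is only a lower bound; the true E[α(G)] may be larger.)

E[α(G)] ≥ 383/8 ≈ 47.87500.


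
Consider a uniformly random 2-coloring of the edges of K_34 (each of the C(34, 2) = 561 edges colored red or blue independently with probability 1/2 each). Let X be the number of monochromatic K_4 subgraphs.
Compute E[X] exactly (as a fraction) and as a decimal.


Let X = Σ_S X_S over the C(34, 4) = 46376 subsets S of size 4, where X_S = 1 if the K_4 on S is monochromatic.
For a fixed S, the K_4 on S has C(4, 2) = 6 edges. P[all 6 edges red] = (1/2)^6, and likewise for blue, so P[monochromatic] = 2·(1/2)^6 = 2^{1 − 6} = 1/32.
Summing: E[X] = C(34, 4) · 2^{1 − 6} = 46376 · 1/32 = 5797/4.
Numerically: E[X] ≈ 1449.2500.

E[X] = C(34,4)·2^(1−C(4,2)) = 5797/4 ≈ 1449.2500.


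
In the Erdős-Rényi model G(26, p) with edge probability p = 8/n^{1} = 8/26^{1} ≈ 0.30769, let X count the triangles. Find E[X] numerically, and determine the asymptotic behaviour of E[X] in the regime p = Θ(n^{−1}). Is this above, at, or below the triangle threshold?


Number of potential triangles: C(26, 3) = 2600.
Each occurs with probability p³ ≈ (0.30769)³ ≈ 2.9130633e-02.
By linearity: E[X] = C(26, 3)·p³ ≈ 2600 · 2.9130633e-02 ≈ 75.73964.
Here α = 1, so p = 8/n is exactly at the triangle threshold p ~ 1/n. Asymptotically E[X] → c³/6 = 8³/6 = 256/3 ≈ 85.33333, a bounded constant. In this regime the triangle count is asymptotically Poisson(c³/6).

E[X] ≈ 75.73964; in regime p = Θ(1/n^{1}) E[X] stays bounded (at the triangle threshold p ~ 1/n).


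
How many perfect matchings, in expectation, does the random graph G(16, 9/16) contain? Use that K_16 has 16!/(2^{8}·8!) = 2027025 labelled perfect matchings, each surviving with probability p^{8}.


K_16 has 16!/(2^{8}·8!) = 2027025 labelled perfect matchings.
For each such perfect matching H, let X_H = 1 if all 8 edges of H are present in G. Then P[X_H = 1] = p^{8} = (9/16)^{8} = 43046721/4294967296.
Summing the indicators: E[X] = Σ_H E[X_H] = 2027025 · p^{8} = 2027025 · 43046721/4294967296 = 87256779635025/4294967296.
Numerically: E[X] ≈ 20316.

E[X] = 2027025 · (9/16)^{8} = 87256779635025/4294967296 ≈ 20316.


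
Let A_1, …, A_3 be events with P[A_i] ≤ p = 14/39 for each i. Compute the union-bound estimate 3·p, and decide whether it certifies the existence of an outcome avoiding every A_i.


Union bound: P[∪_{i=1}^{3} A_i] ≤ Σ_i P[A_i] ≤ 3·p = 3·(14/39) = 14/13.
Numerically: 14/13 ≈ 1.0769231.
Is 14/13 < 1? NO.
Since the bound 14/13 is ≥ 1, the union bound is uninformative here; it does NOT by itself certify existence.

3·p = 14/13 ≈ 1.0769231; existence NOT certified by the union bound.


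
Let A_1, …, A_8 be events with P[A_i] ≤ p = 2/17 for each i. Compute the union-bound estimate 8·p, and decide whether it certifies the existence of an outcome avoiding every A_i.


Union bound: P[∪_{i=1}^{8} A_i] ≤ Σ_i P[A_i] ≤ 8·p = 8·(2/17) = 16/17.
Numerically: 16/17 ≈ 0.941176.
Is 16/17 < 1? YES.
Since P[∪ A_i] ≤ 16/17 < 1, the complement has P[∩ A_i^c] ≥ 1 − 16/17 = 1/17 > 0, so some outcome avoids every A_i.

8·p = 16/17 ≈ 0.941176; existence CERTIFIED by the union bound.


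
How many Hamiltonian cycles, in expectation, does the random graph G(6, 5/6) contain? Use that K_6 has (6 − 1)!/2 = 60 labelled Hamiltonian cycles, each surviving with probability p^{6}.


K_6 has (6 − 1)!/2 = 60 labelled Hamiltonian cycles.
For each such Hamiltonian cycle H, let X_H = 1 if all 6 edges of H are present in G. Then P[X_H = 1] = p^{6} = (5/6)^{6} = 15625/46656.
Summing the indicators: E[X] = Σ_H E[X_H] = 60 · p^{6} = 60 · 15625/46656 = 78125/3888.
Numerically: E[X] ≈ 20.094.

E[X] = 60 · (5/6)^{6} = 78125/3888 ≈ 20.094.


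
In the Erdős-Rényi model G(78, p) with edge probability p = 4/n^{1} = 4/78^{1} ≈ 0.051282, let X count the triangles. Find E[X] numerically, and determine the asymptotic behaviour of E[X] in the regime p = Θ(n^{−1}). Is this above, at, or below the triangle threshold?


Number of potential triangles: C(78, 3) = 76076.
Each occurs with probability p³ ≈ (0.051282)³ ≈ 1.3486404e-04.
By linearity: E[X] = C(78, 3)·p³ ≈ 76076 · 1.3486404e-04 ≈ 10.25992.
Here α = 1, so p = 4/n is exactly at the triangle threshold p ~ 1/n. Asymptotically E[X] → c³/6 = 4³/6 = 32/3 ≈ 10.66667, a bounded constant. In this regime the triangle count is asymptotically Poisson(c³/6).

E[X] ≈ 10.25992; in regime p = Θ(1/n^{1}) E[X] stays bounded (at the triangle threshold p ~ 1/n).


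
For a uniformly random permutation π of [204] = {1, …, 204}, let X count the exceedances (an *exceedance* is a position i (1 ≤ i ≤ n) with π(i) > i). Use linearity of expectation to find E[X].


Write X = Σ_{i=1}^{204} X_i, where X_i = 1_{π(i) > i}.
For each fixed i, π(i) is uniform over {1, …, 204} (marginal of a uniform permutation), so P[π(i) > i] = (n − i)/n. Summing: Σ_{i=1}^{204} (n − i)/n = (0 + 1 + … + 203)/204 = 204(204 − 1)/(2·204) = (204 − 1)/2.
Hence E[X] = Σ_{i=1}^{204} (204 − i)/204 = 203/2 ≈ 101.5000.

E[X] = 203/2 = 101.5000.


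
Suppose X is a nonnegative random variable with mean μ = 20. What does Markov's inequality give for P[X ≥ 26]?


μ = E[X] = 20, a = 26.
Markov: P[X ≥ 26] ≤ μ/a = (20)/26 = 10/13.
Numerically: ≈ 0.76923.
(Since a = 26 > μ = 20.00000, the bound 10/13 is < 1 and informative.)

P[X ≥ 26] ≤ 10/13 ≈ 0.76923.


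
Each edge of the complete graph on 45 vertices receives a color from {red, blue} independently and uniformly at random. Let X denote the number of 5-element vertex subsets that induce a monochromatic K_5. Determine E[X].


Let X = Σ_S X_S over the C(45, 5) = 1221759 subsets S of size 5, where X_S = 1 if the K_5 on S is monochromatic.
For a fixed S, the K_5 on S has C(5, 2) = 10 edges. P[all 10 edges red] = (1/2)^10, and likewise for blue, so P[monochromatic] = 2·(1/2)^10 = 2^{1 − 10} = 1/512.
Summing: E[X] = C(45, 5) · 2^{1 − 10} = 1221759 · 1/512 = 1221759/512.
Numerically: E[X] ≈ 2386.248.

E[X] = C(45,5)·2^(1−C(5,2)) = 1221759/512 ≈ 2386.248.


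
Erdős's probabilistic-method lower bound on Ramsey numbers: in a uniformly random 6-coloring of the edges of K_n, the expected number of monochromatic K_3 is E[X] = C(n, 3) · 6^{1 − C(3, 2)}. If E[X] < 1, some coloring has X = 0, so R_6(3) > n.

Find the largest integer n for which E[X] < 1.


We need C(n, 3) · 6^{1 − 3} < 1, i.e. C(n, 3) < 6^{3 − 1} = 36.
Check values of n near the boundary:
  n = 3: C(3, 3) = 1; 1 < 36? YES
  n = 4: C(4, 3) = 4; 4 < 36? YES
  n = 5: C(5, 3) = 10; 10 < 36? YES
  n = 6: C(6, 3) = 20; 20 < 36? YES
  n = 7: C(7, 3) = 35; 35 < 36? YES
  n = 8: C(8, 3) = 56; 56 < 36? NO
  n = 9: C(9, 3) = 84; 84 < 36? NO
  n = 10: C(10, 3) = 120; 120 < 36? NO
The largest n with C(n, 3) < 36 is n = 7 (where E[X] = 35/36 ≈ 0.97222). Hence R_6(3) > 7, i.e. R_6(3) ≥ 8.

Largest n = 7; hence R_6(3) > 7.


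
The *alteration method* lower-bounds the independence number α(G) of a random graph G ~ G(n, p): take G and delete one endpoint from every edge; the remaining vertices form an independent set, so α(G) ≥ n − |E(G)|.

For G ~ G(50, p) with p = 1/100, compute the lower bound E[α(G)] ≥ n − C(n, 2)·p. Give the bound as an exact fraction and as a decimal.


E[|E(G)|] = C(50, 2)·p = 1225 · (1/100) = 49/4.
E[α(G)] ≥ n − E[|E(G)|] = 50 − 49/4 = 151/4.
Numerically: ≈ 37.7500.
(This is only a lower bound; the true E[α(G)] may be larger.)

E[α(G)] ≥ 151/4 ≈ 37.7500.


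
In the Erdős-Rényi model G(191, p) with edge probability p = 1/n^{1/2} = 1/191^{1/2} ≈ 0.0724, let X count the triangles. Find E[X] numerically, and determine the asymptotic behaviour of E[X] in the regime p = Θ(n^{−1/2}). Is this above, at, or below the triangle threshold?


Number of potential triangles: C(191, 3) = 1143135.
Each occurs with probability p³ ≈ (0.0724)³ ≈ 3.78835e-04.
By linearity: E[X] = C(191, 3)·p³ ≈ 1143135 · 3.78835e-04 ≈ 433.059.
Since α = 1/2 < 1, p = c/n^{1/2} ≫ 1/n is above the triangle threshold p ~ 1/n. Asymptotically E[X] ~ (c³/6)·n^{3(1−α)} = (1³/6)·n^{1.5} → ∞; triangles are abundant w.h.p.

E[X] ≈ 433.059; in regime p = Θ(1/n^{1/2}) E[X] diverges (above the triangle threshold p ~ 1/n).


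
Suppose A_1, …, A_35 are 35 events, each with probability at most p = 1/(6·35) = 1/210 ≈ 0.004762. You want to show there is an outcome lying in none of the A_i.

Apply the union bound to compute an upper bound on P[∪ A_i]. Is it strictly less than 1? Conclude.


Union bound: P[∪_{i=1}^{35} A_i] ≤ Σ_i P[A_i] ≤ 35·p = 35·(1/210) = 1/6.
Numerically: 1/6 ≈ 0.166667.
Is 1/6 < 1? YES.
Since P[∪ A_i] ≤ 1/6 < 1, the complement has P[∩ A_i^c] ≥ 1 − 1/6 = 5/6 > 0, so some outcome avoids every A_i.

35·p = 1/6 ≈ 0.166667; existence CERTIFIED by the union bound.


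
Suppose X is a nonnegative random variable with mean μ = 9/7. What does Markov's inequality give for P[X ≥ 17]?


μ = E[X] = 9/7, a = 17.
Markov: P[X ≥ 17] ≤ μ/a = (9/7)/17 = 9/119.
Numerically: ≈ 0.076.
(Since a = 17 > μ = 1.286, the bound 9/119 is < 1 and informative.)

P[X ≥ 17] ≤ 9/119 ≈ 0.076.


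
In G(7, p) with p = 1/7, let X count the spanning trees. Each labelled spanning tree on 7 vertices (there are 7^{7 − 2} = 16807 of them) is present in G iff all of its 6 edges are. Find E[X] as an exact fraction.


K_7 has 7^{7 − 2} = 16807 labelled spanning trees.
For each such spanning tree H, let X_H = 1 if all 6 edges of H are present in G. Then P[X_H = 1] = p^{6} = (1/7)^{6} = 1/117649.
By linearity: E[X] = Σ_H E[X_H] = 16807 · p^{6} = 16807 · 1/117649 = 1/7.
Numerically: E[X] ≈ 0.142857.

E[X] = 16807 · (1/7)^{6} = 1/7 ≈ 0.142857.


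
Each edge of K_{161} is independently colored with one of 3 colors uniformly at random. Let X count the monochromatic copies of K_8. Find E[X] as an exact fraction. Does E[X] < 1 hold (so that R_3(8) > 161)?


E[X] = C(161, 8) · 3^{1 − 28} = 9383313279340 · 3^{−27} = 9383313279340/7625597484987.
As a reduced fraction: E[X] = 9383313279340/7625597484987 ≈ 1.231.
Is E[X] < 1? NO.
Since E[X] ≥ 1, the first-moment bound is inconclusive at n = 161; it does NOT by itself certify R_3(8) > 161.

E[X] = 9383313279340/7625597484987 ≈ 1.231; E[X] ≥ 1; first-moment method inconclusive here.


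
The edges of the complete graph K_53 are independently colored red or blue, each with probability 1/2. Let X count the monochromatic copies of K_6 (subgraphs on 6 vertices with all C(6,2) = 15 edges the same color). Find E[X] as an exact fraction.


Let X = Σ_S X_S over the C(53, 6) = 22957480 subsets S of size 6, where X_S = 1 if the K_6 on S is monochromatic.
For a fixed S, the K_6 on S has C(6, 2) = 15 edges. P[all 15 edges red] = (1/2)^15, and likewise for blue, so P[monochromatic] = 2·(1/2)^15 = 2^{1 − 15} = 1/16384.
Summing: E[X] = C(53, 6) · 2^{1 − 15} = 22957480 · 1/16384 = 2869685/2048.
Numerically: E[X] ≈ 1401.213379.

E[X] = C(53,6)·2^(1−C(6,2)) = 2869685/2048 ≈ 1401.213379.


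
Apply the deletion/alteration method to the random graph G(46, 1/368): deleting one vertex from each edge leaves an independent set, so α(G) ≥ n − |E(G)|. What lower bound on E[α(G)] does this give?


E[|E(G)|] = C(46, 2)·p = 1035 · (1/368) = 45/16.
E[α(G)] ≥ n − E[|E(G)|] = 46 − 45/16 = 691/16.
Numerically: ≈ 43.18750.
(This is only a lower bound; the true E[α(G)] may be larger.)

E[α(G)] ≥ 691/16 ≈ 43.18750.


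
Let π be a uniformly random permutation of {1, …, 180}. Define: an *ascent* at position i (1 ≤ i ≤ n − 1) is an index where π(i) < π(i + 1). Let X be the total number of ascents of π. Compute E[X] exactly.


Write X = Σ X_I over i = 1, …, 179, with X_I the indicator of one ascent.
There are 179 indicators.
For each fixed i, the pair (π(i), π(i+1)) is a uniformly random ordered pair of distinct values from {1, …, 180}; by symmetry P[π(i) < π(i+1)] = 1/2.
By linearity: E[X] = 179 · (1/2) = (180 − 1) · (1/2) = 179/2 ≈ 89.50000.

E[X] = 179/2 = 89.50000.


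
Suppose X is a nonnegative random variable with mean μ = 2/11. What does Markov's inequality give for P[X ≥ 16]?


μ = E[X] = 2/11, a = 16.
Markov: P[X ≥ 16] ≤ μ/a = (2/11)/16 = 1/88.
Numerically: ≈ 0.011364.
(Since a = 16 > μ = 0.181818, the bound 1/88 is < 1 and informative.)

P[X ≥ 16] ≤ 1/88 ≈ 0.011364.


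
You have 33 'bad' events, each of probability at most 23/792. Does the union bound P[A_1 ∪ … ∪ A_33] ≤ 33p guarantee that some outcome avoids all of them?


Union bound: P[∪_{i=1}^{33} A_i] ≤ Σ_i P[A_i] ≤ 33·p = 33·(23/792) = 23/24.
Numerically: 23/24 ≈ 0.958333.
Is 23/24 < 1? YES.
Since P[∪ A_i] ≤ 23/24 < 1, the complement has P[∩ A_i^c] ≥ 1 − 23/24 = 1/24 > 0, so some outcome avoids every A_i.

33·p = 23/24 ≈ 0.958333; existence CERTIFIED by the union bound.


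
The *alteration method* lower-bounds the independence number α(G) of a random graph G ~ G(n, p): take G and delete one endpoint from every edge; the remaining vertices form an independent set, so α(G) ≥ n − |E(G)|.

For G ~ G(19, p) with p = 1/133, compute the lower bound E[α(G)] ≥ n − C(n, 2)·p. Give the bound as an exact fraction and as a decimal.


E[|E(G)|] = C(19, 2)·p = 171 · (1/133) = 9/7.
E[α(G)] ≥ n − E[|E(G)|] = 19 − 9/7 = 124/7.
Numerically: ≈ 17.714.
(This is only a lower bound; the true E[α(G)] may be larger.)

E[α(G)] ≥ 124/7 ≈ 17.714.


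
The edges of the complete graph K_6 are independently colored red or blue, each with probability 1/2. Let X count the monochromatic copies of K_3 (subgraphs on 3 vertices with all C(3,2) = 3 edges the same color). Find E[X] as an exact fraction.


Let X = Σ_S X_S over the C(6, 3) = 20 subsets S of size 3, where X_S = 1 if the K_3 on S is monochromatic.
For a fixed S, the K_3 on S has C(3, 2) = 3 edges. P[all 3 edges red] = (1/2)^3, and likewise for blue, so P[monochromatic] = 2·(1/2)^3 = 2^{1 − 3} = 1/4.
By linearity of expectation: E[X] = C(6, 3) · 2^{1 − 3} = 20 · 1/4 = 5.
Numerically: E[X] ≈ 5.0000.

E[X] = C(6,3)·2^(1−C(3,2)) = 5 ≈ 5.0000.


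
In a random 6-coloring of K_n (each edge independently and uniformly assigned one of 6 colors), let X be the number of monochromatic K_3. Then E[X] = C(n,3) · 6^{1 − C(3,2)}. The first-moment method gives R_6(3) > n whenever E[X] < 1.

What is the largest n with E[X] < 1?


We need C(n, 3) · 6^{1 − 3} < 1, i.e. C(n, 3) < 6^{3 − 1} = 36.
Check values of n near the boundary:
  n = 3: C(3, 3) = 1; 1 < 36? YES
  n = 4: C(4, 3) = 4; 4 < 36? YES
  n = 5: C(5, 3) = 10; 10 < 36? YES
  n = 6: C(6, 3) = 20; 20 < 36? YES
  n = 7: C(7, 3) = 35; 35 < 36? YES
  n = 8: C(8, 3) = 56; 56 < 36? NO
The largest n with C(n, 3) < 36 is n = 7 (where E[X] = 35/36 ≈ 0.972222). Hence R_6(3) > 7, i.e. R_6(3) ≥ 8.

Largest n = 7; hence R_6(3) > 7.


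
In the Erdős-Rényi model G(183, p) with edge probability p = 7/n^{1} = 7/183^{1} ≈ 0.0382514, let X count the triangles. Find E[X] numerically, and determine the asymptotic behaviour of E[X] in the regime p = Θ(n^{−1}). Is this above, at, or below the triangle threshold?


Number of potential triangles: C(183, 3) = 1004731.
Each occurs with probability p³ ≈ (0.0382514)³ ≈ 5.59681370e-05.
By linearity: E[X] = C(183, 3)·p³ ≈ 1004731 · 5.59681370e-05 ≈ 56.232922.
Here α = 1, so p = 7/n is exactly at the triangle threshold p ~ 1/n. Asymptotically E[X] → c³/6 = 7³/6 = 343/6 ≈ 57.166667, a bounded constant. In this regime the triangle count is asymptotically Poisson(c³/6).

E[X] ≈ 56.232922; in regime p = Θ(1/n^{1}) E[X] stays bounded (at the triangle threshold p ~ 1/n).


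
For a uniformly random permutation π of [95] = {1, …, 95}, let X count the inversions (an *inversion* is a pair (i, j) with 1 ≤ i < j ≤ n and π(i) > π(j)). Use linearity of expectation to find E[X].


Write X = Σ X_I over the C(95, 2) = 4465 pairs i < j, with X_I the indicator of one inversion.
There are 4465 indicators.
For each fixed pair i < j, the values π(i) and π(j) are two distinct elements of {1, …, 95} in uniformly random order; by symmetry P[π(i) > π(j)] = 1/2.
By linearity: E[X] = 4465 · (1/2) = C(95, 2) · (1/2) = 4465/2 = 4465/2 ≈ 2232.500.

E[X] = 4465/2 = 2232.500.


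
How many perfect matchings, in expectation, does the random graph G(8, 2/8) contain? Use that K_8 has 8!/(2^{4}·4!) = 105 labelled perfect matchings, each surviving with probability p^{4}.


K_8 has 8!/(2^{4}·4!) = 105 labelled perfect matchings.
For each such perfect matching H, let X_H = 1 if all 4 edges of H are present in G. Then P[X_H = 1] = p^{4} = (1/4)^{4} = 1/256.
By linearity of expectation: E[X] = Σ_H E[X_H] = 105 · p^{4} = 105 · 1/256 = 105/256.
Numerically: E[X] ≈ 0.4102.

E[X] = 105 · (1/4)^{4} = 105/256 ≈ 0.4102.


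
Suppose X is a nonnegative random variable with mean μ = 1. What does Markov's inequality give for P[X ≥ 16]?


μ = E[X] = 1, a = 16.
Markov: P[X ≥ 16] ≤ μ/a = (1)/16 = 1/16.
Numerically: ≈ 0.062500.
(Since a = 16 > μ = 1.000000, the bound 1/16 is < 1 and informative.)

P[X ≥ 16] ≤ 1/16 ≈ 0.062500.


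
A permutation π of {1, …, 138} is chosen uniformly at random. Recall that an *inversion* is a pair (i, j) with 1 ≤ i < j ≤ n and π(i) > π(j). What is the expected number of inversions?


Write X = Σ X_I over the C(138, 2) = 9453 pairs i < j, with X_I the indicator of one inversion.
There are 9453 indicators.
For each fixed pair i < j, the values π(i) and π(j) are two distinct elements of {1, …, 138} in uniformly random order; by symmetry P[π(i) > π(j)] = 1/2.
By linearity: E[X] = 9453 · (1/2) = C(138, 2) · (1/2) = 9453/2 = 9453/2 ≈ 4726.500.

E[X] = 9453/2 = 4726.500.


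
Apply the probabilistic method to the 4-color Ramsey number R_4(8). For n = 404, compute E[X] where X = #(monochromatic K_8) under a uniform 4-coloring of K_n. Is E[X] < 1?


E[X] = C(404, 8) · 4^{1 − 28} = 16415071523485570 · 4^{−27} = 16415071523485570/18014398509481984.
As a reduced fraction: E[X] = 8207535761742785/9007199254740992 ≈ 0.911.
Is E[X] < 1? YES.
Since E[X] < 1, there exists a 4-coloring of K_{404} with no monochromatic K_8; hence R_4(8) > 404.

E[X] = 8207535761742785/9007199254740992 ≈ 0.911; E[X] < 1, so R_4(8) > 404.


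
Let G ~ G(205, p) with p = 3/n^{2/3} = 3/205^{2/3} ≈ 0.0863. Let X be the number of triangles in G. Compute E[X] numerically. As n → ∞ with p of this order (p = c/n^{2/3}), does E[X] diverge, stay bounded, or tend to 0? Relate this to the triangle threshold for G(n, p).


Number of potential triangles: C(205, 3) = 1414910.
Each occurs with probability p³ ≈ (0.0863)³ ≈ 6.42475e-04.
By linearity: E[X] = C(205, 3)·p³ ≈ 1414910 · 6.42475e-04 ≈ 909.044.
Since α = 2/3 < 1, p = c/n^{2/3} ≫ 1/n is above the triangle threshold p ~ 1/n. Asymptotically E[X] ~ (c³/6)·n^{3(1−α)} = (3³/6)·n^{1} → ∞; triangles are abundant w.h.p.

E[X] ≈ 909.044; in regime p = Θ(1/n^{2/3}) E[X] diverges (above the triangle threshold p ~ 1/n).


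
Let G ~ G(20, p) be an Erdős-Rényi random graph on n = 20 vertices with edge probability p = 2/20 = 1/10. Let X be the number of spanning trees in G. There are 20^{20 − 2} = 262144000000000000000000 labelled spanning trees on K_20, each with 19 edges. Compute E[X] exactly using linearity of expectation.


K_20 has 20^{20 − 2} = 262144000000000000000000 labelled spanning trees.
For each such spanning tree H, let X_H = 1 if all 19 edges of H are present in G. Then P[X_H = 1] = p^{19} = (1/10)^{19} = 1/10000000000000000000.
Summing the indicators: E[X] = Σ_H E[X_H] = 262144000000000000000000 · p^{19} = 262144000000000000000000 · 1/10000000000000000000 = 131072/5.
Numerically: E[X] ≈ 2.62e+04.

E[X] = 262144000000000000000000 · (1/10)^{19} = 131072/5 ≈ 2.62e+04.


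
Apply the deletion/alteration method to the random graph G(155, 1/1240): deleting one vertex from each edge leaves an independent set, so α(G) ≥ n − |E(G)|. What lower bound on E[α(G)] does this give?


E[|E(G)|] = C(155, 2)·p = 11935 · (1/1240) = 77/8.
E[α(G)] ≥ n − E[|E(G)|] = 155 − 77/8 = 1163/8.
Numerically: ≈ 145.375.
(This is only a lower bound; the true E[α(G)] may be larger.)

E[α(G)] ≥ 1163/8 ≈ 145.375.


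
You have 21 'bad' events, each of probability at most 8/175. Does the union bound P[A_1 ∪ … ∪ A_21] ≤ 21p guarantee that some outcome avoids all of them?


Union bound: P[∪_{i=1}^{21} A_i] ≤ Σ_i P[A_i] ≤ 21·p = 21·(8/175) = 24/25.
Numerically: 24/25 ≈ 0.960000.
Is 24/25 < 1? YES.
Since P[∪ A_i] ≤ 24/25 < 1, the complement has P[∩ A_i^c] ≥ 1 − 24/25 = 1/25 > 0, so some outcome avoids every A_i.

21·p = 24/25 ≈ 0.960000; existence CERTIFIED by the union bound.


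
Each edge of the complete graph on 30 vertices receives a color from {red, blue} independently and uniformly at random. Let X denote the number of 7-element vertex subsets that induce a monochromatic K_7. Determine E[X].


Let X = Σ_S X_S over the C(30, 7) = 2035800 subsets S of size 7, where X_S = 1 if the K_7 on S is monochromatic.
For a fixed S, the K_7 on S has C(7, 2) = 21 edges. P[all 21 edges red] = (1/2)^21, and likewise for blue, so P[monochromatic] = 2·(1/2)^21 = 2^{1 − 21} = 1/1048576.
By linearity: E[X] = C(30, 7) · 2^{1 − 21} = 2035800 · 1/1048576 = 254475/131072.
Numerically: E[X] ≈ 1.941490.

E[X] = C(30,7)·2^(1−C(7,2)) = 254475/131072 ≈ 1.941490.


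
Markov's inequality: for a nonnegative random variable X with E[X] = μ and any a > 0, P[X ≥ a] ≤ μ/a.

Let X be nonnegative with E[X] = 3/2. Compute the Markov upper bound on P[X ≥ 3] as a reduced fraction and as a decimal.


μ = E[X] = 3/2, a = 3.
Markov: P[X ≥ 3] ≤ μ/a = (3/2)/3 = 1/2.
Numerically: ≈ 0.500.
(Since a = 3 > μ = 1.500, the bound 1/2 is < 1 and informative.)

P[X ≥ 3] ≤ 1/2 ≈ 0.500.


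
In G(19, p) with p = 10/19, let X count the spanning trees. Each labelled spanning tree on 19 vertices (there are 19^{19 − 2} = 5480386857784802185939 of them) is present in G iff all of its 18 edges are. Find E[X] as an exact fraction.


K_19 has 19^{19 − 2} = 5480386857784802185939 labelled spanning trees.
For each such spanning tree H, let X_H = 1 if all 18 edges of H are present in G. Then P[X_H = 1] = p^{18} = (10/19)^{18} = 1000000000000000000/104127350297911241532841.
Summing the indicators: E[X] = Σ_H E[X_H] = 5480386857784802185939 · p^{18} = 5480386857784802185939 · 1000000000000000000/104127350297911241532841 = 1000000000000000000/19.
Numerically: E[X] ≈ 5.2632e+16.

E[X] = 5480386857784802185939 · (10/19)^{18} = 1000000000000000000/19 ≈ 5.2632e+16.


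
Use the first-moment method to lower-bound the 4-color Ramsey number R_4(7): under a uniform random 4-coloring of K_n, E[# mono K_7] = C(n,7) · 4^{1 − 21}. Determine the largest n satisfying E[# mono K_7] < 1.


We need C(n, 7) · 4^{1 − 21} < 1, i.e. C(n, 7) < 4^{21 − 1} = 1099511627776.
Check values of n near the boundary:
  n = 178: C(178, 7) = 996867063280; 996867063280 < 1099511627776? YES
  n = 179: C(179, 7) = 1037437234460; 1037437234460 < 1099511627776? YES
  n = 180: C(180, 7) = 1079414463600; 1079414463600 < 1099511627776? YES
  n = 181: C(181, 7) = 1122839183400; 1122839183400 < 1099511627776? NO
  n = 182: C(182, 7) = 1167752750736; 1167752750736 < 1099511627776? NO
  n = 183: C(183, 7) = 1214197462413; 1214197462413 < 1099511627776? NO
The largest n with C(n, 7) < 1099511627776 is n = 180 (where E[X] = 67463403975/68719476736 ≈ 0.9817217). Hence R_4(7) > 180, i.e. R_4(7) ≥ 181.

Largest n = 180; hence R_4(7) > 180.


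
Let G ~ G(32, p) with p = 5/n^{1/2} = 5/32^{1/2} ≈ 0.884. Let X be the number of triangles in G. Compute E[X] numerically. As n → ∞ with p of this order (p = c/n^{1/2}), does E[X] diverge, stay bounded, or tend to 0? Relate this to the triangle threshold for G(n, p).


Number of potential triangles: C(32, 3) = 4960.
Each occurs with probability p³ ≈ (0.884)³ ≈ 6.90534e-01.
By linearity: E[X] = C(32, 3)·p³ ≈ 4960 · 6.90534e-01 ≈ 3425.048.
Since α = 1/2 < 1, p = c/n^{1/2} ≫ 1/n is above the triangle threshold p ~ 1/n. Asymptotically E[X] ~ (c³/6)·n^{3(1−α)} = (5³/6)·n^{1.5} → ∞; triangles are abundant w.h.p.

E[X] ≈ 3425.048; in regime p = Θ(1/n^{1/2}) E[X] diverges (above the triangle threshold p ~ 1/n).


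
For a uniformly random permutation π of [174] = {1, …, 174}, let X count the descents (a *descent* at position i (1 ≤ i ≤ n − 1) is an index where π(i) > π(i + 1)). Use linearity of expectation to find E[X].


Write X = Σ X_I over i = 1, …, 173, with X_I the indicator of one descent.
There are 173 indicators.
For each fixed i, the pair (π(i), π(i+1)) is a uniformly random ordered pair of distinct values from {1, …, 174}; by symmetry P[π(i) > π(i+1)] = 1/2.
By linearity: E[X] = 173 · (1/2) = (174 − 1) · (1/2) = 173/2 ≈ 86.5000.

E[X] = 173/2 = 86.5000.


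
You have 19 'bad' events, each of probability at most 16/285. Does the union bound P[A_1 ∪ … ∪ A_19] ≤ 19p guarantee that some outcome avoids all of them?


Union bound: P[∪_{i=1}^{19} A_i] ≤ Σ_i P[A_i] ≤ 19·p = 19·(16/285) = 16/15.
Numerically: 16/15 ≈ 1.0667.
Is 16/15 < 1? NO.
Since the bound 16/15 is ≥ 1, the union bound is uninformative here; it does NOT by itself certify existence.

19·p = 16/15 ≈ 1.0667; existence NOT certified by the union bound.


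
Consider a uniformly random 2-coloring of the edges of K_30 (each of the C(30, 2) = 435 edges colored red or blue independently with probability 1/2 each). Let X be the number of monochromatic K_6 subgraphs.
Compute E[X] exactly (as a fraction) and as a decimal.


Let X = Σ_S X_S over the C(30, 6) = 593775 subsets S of size 6, where X_S = 1 if the K_6 on S is monochromatic.
For a fixed S, the K_6 on S has C(6, 2) = 15 edges. P[all 15 edges red] = (1/2)^15, and likewise for blue, so P[monochromatic] = 2·(1/2)^15 = 2^{1 − 15} = 1/16384.
By linearity of expectation: E[X] = C(30, 6) · 2^{1 − 15} = 593775 · 1/16384 = 593775/16384.
Numerically: E[X] ≈ 36.241150.

E[X] = C(30,6)·2^(1−C(6,2)) = 593775/16384 ≈ 36.241150.


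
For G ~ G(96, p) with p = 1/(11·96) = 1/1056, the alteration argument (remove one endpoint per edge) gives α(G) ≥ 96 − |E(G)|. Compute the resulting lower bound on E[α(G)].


E[|E(G)|] = C(96, 2)·p = 4560 · (1/1056) = 95/22.
E[α(G)] ≥ n − E[|E(G)|] = 96 − 95/22 = 2017/22.
Numerically: ≈ 91.68182.
(This is only a lower bound; the true E[α(G)] may be larger.)

E[α(G)] ≥ 2017/22 ≈ 91.68182.


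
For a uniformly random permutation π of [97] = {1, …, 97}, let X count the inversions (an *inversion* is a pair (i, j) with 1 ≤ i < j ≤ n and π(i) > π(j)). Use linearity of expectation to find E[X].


Write X = Σ X_I over the C(97, 2) = 4656 pairs i < j, with X_I the indicator of one inversion.
There are 4656 indicators.
For each fixed pair i < j, the values π(i) and π(j) are two distinct elements of {1, …, 97} in uniformly random order; by symmetry P[π(i) > π(j)] = 1/2.
By linearity: E[X] = 4656 · (1/2) = C(97, 2) · (1/2) = 4656/2 = 2328 ≈ 2328.000000.

E[X] = 2328 = 2328.000000.


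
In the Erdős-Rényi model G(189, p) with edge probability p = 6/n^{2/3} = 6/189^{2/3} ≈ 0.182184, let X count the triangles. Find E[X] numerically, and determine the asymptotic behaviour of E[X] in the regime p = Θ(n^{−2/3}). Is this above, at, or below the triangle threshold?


Number of potential triangles: C(189, 3) = 1107414.
Each occurs with probability p³ ≈ (0.182184)³ ≈ 6.04686319e-03.
By linearity: E[X] = C(189, 3)·p³ ≈ 1107414 · 6.04686319e-03 ≈ 6696.380952.
Since α = 2/3 < 1, p = c/n^{2/3} ≫ 1/n is above the triangle threshold p ~ 1/n. Asymptotically E[X] ~ (c³/6)·n^{3(1−α)} = (6³/6)·n^{1} → ∞; triangles are abundant w.h.p.

E[X] ≈ 6696.380952; in regime p = Θ(1/n^{2/3}) E[X] diverges (above the triangle threshold p ~ 1/n).


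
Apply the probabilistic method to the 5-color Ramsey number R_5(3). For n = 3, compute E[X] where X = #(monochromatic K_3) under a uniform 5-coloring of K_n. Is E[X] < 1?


E[X] = C(3, 3) · 5^{1 − 3} = 1 · 5^{−2} = 1/25.
As a reduced fraction: E[X] = 1/25 ≈ 0.04000.
Is E[X] < 1? YES.
Since E[X] < 1, there exists a 5-coloring of K_{3} with no monochromatic K_3; hence R_5(3) > 3.

E[X] = 1/25 ≈ 0.04000; E[X] < 1, so R_5(3) > 3.


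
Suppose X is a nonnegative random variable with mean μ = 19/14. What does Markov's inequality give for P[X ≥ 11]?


μ = E[X] = 19/14, a = 11.
Markov: P[X ≥ 11] ≤ μ/a = (19/14)/11 = 19/154.
Numerically: ≈ 0.123377.
(Since a = 11 > μ = 1.357143, the bound 19/154 is < 1 and informative.)

P[X ≥ 11] ≤ 19/154 ≈ 0.123377.


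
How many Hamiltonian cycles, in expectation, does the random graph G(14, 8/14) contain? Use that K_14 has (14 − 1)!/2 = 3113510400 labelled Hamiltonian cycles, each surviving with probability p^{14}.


K_14 has (14 − 1)!/2 = 3113510400 labelled Hamiltonian cycles.
For each such Hamiltonian cycle H, let X_H = 1 if all 14 edges of H are present in G. Then P[X_H = 1] = p^{14} = (4/7)^{14} = 268435456/678223072849.
Summing the indicators: E[X] = Σ_H E[X_H] = 3113510400 · p^{14} = 3113510400 · 268435456/678223072849 = 119396654854963200/96889010407.
Numerically: E[X] ≈ 1.2323e+06.

E[X] = 3113510400 · (4/7)^{14} = 119396654854963200/96889010407 ≈ 1.2323e+06.


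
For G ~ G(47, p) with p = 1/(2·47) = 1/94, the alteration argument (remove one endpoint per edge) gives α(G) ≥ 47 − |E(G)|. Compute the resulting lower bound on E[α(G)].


E[|E(G)|] = C(47, 2)·p = 1081 · (1/94) = 23/2.
E[α(G)] ≥ n − E[|E(G)|] = 47 − 23/2 = 71/2.
Numerically: ≈ 35.500000.
(This is only a lower bound; the true E[α(G)] may be larger.)

E[α(G)] ≥ 71/2 ≈ 35.500000.


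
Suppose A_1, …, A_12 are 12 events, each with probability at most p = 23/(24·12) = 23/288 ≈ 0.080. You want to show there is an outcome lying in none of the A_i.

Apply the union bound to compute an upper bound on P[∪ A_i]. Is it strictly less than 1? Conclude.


Union bound: P[∪_{i=1}^{12} A_i] ≤ Σ_i P[A_i] ≤ 12·p = 12·(23/288) = 23/24.
Numerically: 23/24 ≈ 0.958.
Is 23/24 < 1? YES.
Since P[∪ A_i] ≤ 23/24 < 1, the complement has P[∩ A_i^c] ≥ 1 − 23/24 = 1/24 > 0, so some outcome avoids every A_i.

12·p = 23/24 ≈ 0.958; existence CERTIFIED by the union bound.


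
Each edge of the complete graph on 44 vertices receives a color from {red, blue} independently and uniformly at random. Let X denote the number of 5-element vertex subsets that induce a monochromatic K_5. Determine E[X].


Let X = Σ_S X_S over the C(44, 5) = 1086008 subsets S of size 5, where X_S = 1 if the K_5 on S is monochromatic.
For a fixed S, the K_5 on S has C(5, 2) = 10 edges. P[all 10 edges red] = (1/2)^10, and likewise for blue, so P[monochromatic] = 2·(1/2)^10 = 2^{1 − 10} = 1/512.
By linearity of expectation: E[X] = C(44, 5) · 2^{1 − 10} = 1086008 · 1/512 = 135751/64.
Numerically: E[X] ≈ 2121.109375.

E[X] = C(44,5)·2^(1−C(5,2)) = 135751/64 ≈ 2121.109375.


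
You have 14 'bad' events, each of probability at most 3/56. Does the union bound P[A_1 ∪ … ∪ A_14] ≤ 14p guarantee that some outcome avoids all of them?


Union bound: P[∪_{i=1}^{14} A_i] ≤ Σ_i P[A_i] ≤ 14·p = 14·(3/56) = 3/4.
Numerically: 3/4 ≈ 0.7500000.
Is 3/4 < 1? YES.
Since P[∪ A_i] ≤ 3/4 < 1, the complement has P[∩ A_i^c] ≥ 1 − 3/4 = 1/4 > 0, so some outcome avoids every A_i.

14·p = 3/4 ≈ 0.7500000; existence CERTIFIED by the union bound.


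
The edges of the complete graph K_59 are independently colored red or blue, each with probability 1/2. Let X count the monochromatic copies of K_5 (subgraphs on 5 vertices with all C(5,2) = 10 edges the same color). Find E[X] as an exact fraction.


Let X = Σ_S X_S over the C(59, 5) = 5006386 subsets S of size 5, where X_S = 1 if the K_5 on S is monochromatic.
For a fixed S, the K_5 on S has C(5, 2) = 10 edges. P[all 10 edges red] = (1/2)^10, and likewise for blue, so P[monochromatic] = 2·(1/2)^10 = 2^{1 − 10} = 1/512.
By linearity: E[X] = C(59, 5) · 2^{1 − 10} = 5006386 · 1/512 = 2503193/256.
Numerically: E[X] ≈ 9778.098.

E[X] = C(59,5)·2^(1−C(5,2)) = 2503193/256 ≈ 9778.098.


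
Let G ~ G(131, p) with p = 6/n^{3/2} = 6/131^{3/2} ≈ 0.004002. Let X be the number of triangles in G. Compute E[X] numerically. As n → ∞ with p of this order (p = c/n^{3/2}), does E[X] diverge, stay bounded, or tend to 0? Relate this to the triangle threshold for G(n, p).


Number of potential triangles: C(131, 3) = 366145.
Each occurs with probability p³ ≈ (0.004002)³ ≈ 6.408154e-08.
By linearity: E[X] = C(131, 3)·p³ ≈ 366145 · 6.408154e-08 ≈ 0.0235.
Since α = 3/2 > 1, p = c/n^{3/2} = o(1/n) is below the triangle threshold p ~ 1/n. Asymptotically E[X] ~ (c³/6)·n^{3(1−α)} = (6³/6)·n^{-1.5} → 0, so by Markov's inequality G has no triangles w.h.p.

E[X] ≈ 0.0235; in regime p = Θ(1/n^{3/2}) E[X] tends to 0 (below the triangle threshold p ~ 1/n).


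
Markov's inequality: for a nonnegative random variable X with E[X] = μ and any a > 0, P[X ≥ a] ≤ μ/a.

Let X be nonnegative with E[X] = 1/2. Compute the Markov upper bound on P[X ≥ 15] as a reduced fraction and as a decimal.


μ = E[X] = 1/2, a = 15.
Markov: P[X ≥ 15] ≤ μ/a = (1/2)/15 = 1/30.
Numerically: ≈ 0.0333.
(Since a = 15 > μ = 0.5000, the bound 1/30 is < 1 and informative.)

P[X ≥ 15] ≤ 1/30 ≈ 0.0333.


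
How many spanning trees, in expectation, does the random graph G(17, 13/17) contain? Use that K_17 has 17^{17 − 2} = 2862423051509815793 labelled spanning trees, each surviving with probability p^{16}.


K_17 has 17^{17 − 2} = 2862423051509815793 labelled spanning trees.
For each such spanning tree H, let X_H = 1 if all 16 edges of H are present in G. Then P[X_H = 1] = p^{16} = (13/17)^{16} = 665416609183179841/48661191875666868481.
By linearity: E[X] = Σ_H E[X_H] = 2862423051509815793 · p^{16} = 2862423051509815793 · 665416609183179841/48661191875666868481 = 665416609183179841/17.
Numerically: E[X] ≈ 3.91e+16.

E[X] = 2862423051509815793 · (13/17)^{16} = 665416609183179841/17 ≈ 3.91e+16.


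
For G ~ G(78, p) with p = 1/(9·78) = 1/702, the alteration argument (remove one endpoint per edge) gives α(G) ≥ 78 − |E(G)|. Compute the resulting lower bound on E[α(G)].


E[|E(G)|] = C(78, 2)·p = 3003 · (1/702) = 77/18.
E[α(G)] ≥ n − E[|E(G)|] = 78 − 77/18 = 1327/18.
Numerically: ≈ 73.7222.
(This is only a lower bound; the true E[α(G)] may be larger.)

E[α(G)] ≥ 1327/18 ≈ 73.7222.


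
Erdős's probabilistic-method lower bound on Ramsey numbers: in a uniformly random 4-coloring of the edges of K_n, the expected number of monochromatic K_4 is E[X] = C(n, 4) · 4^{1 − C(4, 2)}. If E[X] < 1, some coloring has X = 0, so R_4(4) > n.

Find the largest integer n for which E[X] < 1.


We need C(n, 4) · 4^{1 − 6} < 1, i.e. C(n, 4) < 4^{6 − 1} = 1024.
Check values of n near the boundary:
  n = 11: C(11, 4) = 330; 330 < 1024? YES
  n = 12: C(12, 4) = 495; 495 < 1024? YES
  n = 13: C(13, 4) = 715; 715 < 1024? YES
  n = 14: C(14, 4) = 1001; 1001 < 1024? YES
  n = 15: C(15, 4) = 1365; 1365 < 1024? NO
  n = 16: C(16, 4) = 1820; 1820 < 1024? NO
  n = 17: C(17, 4) = 2380; 2380 < 1024? NO
The largest n with C(n, 4) < 1024 is n = 14 (where E[X] = 1001/1024 ≈ 0.978). Hence R_4(4) > 14, i.e. R_4(4) ≥ 15.

Largest n = 14; hence R_4(4) > 14.


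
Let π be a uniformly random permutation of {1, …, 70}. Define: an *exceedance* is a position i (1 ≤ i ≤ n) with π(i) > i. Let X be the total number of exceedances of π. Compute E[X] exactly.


Write X = Σ_{i=1}^{70} X_i, where X_i = 1_{π(i) > i}.
For each fixed i, π(i) is uniform over {1, …, 70} (marginal of a uniform permutation), so P[π(i) > i] = (n − i)/n. Summing: Σ_{i=1}^{70} (n − i)/n = (0 + 1 + … + 69)/70 = 70(70 − 1)/(2·70) = (70 − 1)/2.
Hence E[X] = Σ_{i=1}^{70} (70 − i)/70 = 69/2 ≈ 34.50000.

E[X] = 69/2 = 34.50000.


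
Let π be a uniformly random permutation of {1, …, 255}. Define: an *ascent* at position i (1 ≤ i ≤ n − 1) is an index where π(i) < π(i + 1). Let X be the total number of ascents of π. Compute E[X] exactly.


Write X = Σ X_I over i = 1, …, 254, with X_I the indicator of one ascent.
There are 254 indicators.
For each fixed i, the pair (π(i), π(i+1)) is a uniformly random ordered pair of distinct values from {1, …, 255}; by symmetry P[π(i) < π(i+1)] = 1/2.
By linearity: E[X] = 254 · (1/2) = (255 − 1) · (1/2) = 127 ≈ 127.000.

E[X] = 127 = 127.000.


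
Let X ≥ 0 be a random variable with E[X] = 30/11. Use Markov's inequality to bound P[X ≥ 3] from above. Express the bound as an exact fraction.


μ = E[X] = 30/11, a = 3.
Markov: P[X ≥ 3] ≤ μ/a = (30/11)/3 = 10/11.
Numerically: ≈ 0.90909.
(Since a = 3 > μ = 2.72727, the bound 10/11 is < 1 and informative.)

P[X ≥ 3] ≤ 10/11 ≈ 0.90909.


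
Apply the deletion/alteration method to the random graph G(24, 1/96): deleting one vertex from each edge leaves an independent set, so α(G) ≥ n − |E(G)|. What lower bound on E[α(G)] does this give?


E[|E(G)|] = C(24, 2)·p = 276 · (1/96) = 23/8.
E[α(G)] ≥ n − E[|E(G)|] = 24 − 23/8 = 169/8.
Numerically: ≈ 21.125.
(This is only a lower bound; the true E[α(G)] may be larger.)

E[α(G)] ≥ 169/8 ≈ 21.125.


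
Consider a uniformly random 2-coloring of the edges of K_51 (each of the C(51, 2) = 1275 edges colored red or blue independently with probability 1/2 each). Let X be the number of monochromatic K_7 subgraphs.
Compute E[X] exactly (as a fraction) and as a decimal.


Let X = Σ_S X_S over the C(51, 7) = 115775100 subsets S of size 7, where X_S = 1 if the K_7 on S is monochromatic.
For a fixed S, the K_7 on S has C(7, 2) = 21 edges. P[all 21 edges red] = (1/2)^21, and likewise for blue, so P[monochromatic] = 2·(1/2)^21 = 2^{1 − 21} = 1/1048576.
By linearity: E[X] = C(51, 7) · 2^{1 − 21} = 115775100 · 1/1048576 = 28943775/262144.
Numerically: E[X] ≈ 110.4117.

E[X] = C(51,7)·2^(1−C(7,2)) = 28943775/262144 ≈ 110.4117.


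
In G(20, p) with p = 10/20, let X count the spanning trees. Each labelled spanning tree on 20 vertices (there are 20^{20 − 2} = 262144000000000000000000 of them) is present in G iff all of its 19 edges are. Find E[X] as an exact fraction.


K_20 has 20^{20 − 2} = 262144000000000000000000 labelled spanning trees.
For each such spanning tree H, let X_H = 1 if all 19 edges of H are present in G. Then P[X_H = 1] = p^{19} = (1/2)^{19} = 1/524288.
By linearity of expectation: E[X] = Σ_H E[X_H] = 262144000000000000000000 · p^{19} = 262144000000000000000000 · 1/524288 = 500000000000000000.
Numerically: E[X] ≈ 5e+17.

E[X] = 262144000000000000000000 · (1/2)^{19} = 500000000000000000 ≈ 5e+17.


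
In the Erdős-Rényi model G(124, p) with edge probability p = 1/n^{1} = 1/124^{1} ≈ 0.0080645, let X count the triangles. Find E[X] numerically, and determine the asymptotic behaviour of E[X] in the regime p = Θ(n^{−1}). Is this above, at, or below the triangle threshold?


Number of potential triangles: C(124, 3) = 310124.
Each occurs with probability p³ ≈ (0.0080645)³ ≈ 5.2448726e-07.
By linearity: E[X] = C(124, 3)·p³ ≈ 310124 · 5.2448726e-07 ≈ 0.16266.
Here α = 1, so p = 1/n is exactly at the triangle threshold p ~ 1/n. Asymptotically E[X] → c³/6 = 1³/6 = 1/6 ≈ 0.16667, a bounded constant. In this regime the triangle count is asymptotically Poisson(c³/6).

E[X] ≈ 0.16266; in regime p = Θ(1/n^{1}) E[X] stays bounded (at the triangle threshold p ~ 1/n).
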